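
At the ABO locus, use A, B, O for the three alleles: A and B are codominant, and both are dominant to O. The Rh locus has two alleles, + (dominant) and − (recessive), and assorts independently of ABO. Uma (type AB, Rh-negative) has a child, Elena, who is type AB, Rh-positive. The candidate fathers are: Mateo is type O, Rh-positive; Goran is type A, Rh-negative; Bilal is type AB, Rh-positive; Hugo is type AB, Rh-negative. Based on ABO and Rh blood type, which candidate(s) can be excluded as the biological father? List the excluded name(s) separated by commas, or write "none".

Mateo, Goran, Hugo

A candidate is excluded only if no genotype consistent with his phenotype could produce a type AB, Rh-positive child with a type AB, Rh-negative mother.
Mateo (type O, Rh+): no genotype consistent with that phenotype can produce a type-AB Rh+ child with a type-AB mother.
Goran (type A, Rh-): no genotype consistent with that phenotype can produce a type-AB Rh+ child with a type-AB mother.
Hugo (type AB, Rh-): no genotype consistent with that phenotype can produce a type-AB Rh+ child with a type-AB mother.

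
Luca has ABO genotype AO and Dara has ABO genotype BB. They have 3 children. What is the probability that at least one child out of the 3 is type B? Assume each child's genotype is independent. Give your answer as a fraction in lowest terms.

7/8

ABO cross AO × BB → 1/2 B, 1/2 AB.
So P(type B) = 1/2 per child.
P(none) = (1/2)^3 = 1/8; P(at least one) = 1 − 1/8 = 7/8.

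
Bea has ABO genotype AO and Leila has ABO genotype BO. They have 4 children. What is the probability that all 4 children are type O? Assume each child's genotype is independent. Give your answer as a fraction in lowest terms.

ABO cross AO × BO → 1/4 O, 1/4 A, 1/4 B, 1/4 AB.
So P(type O) = 1/4 per child.
All 4 independent: (1/4)^4 = 1/256.

1/256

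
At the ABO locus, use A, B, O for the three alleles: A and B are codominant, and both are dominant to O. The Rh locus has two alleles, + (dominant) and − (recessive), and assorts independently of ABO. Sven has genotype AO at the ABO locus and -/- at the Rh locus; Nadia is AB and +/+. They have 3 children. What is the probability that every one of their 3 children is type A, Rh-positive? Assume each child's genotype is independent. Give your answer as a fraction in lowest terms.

ABO cross AO × AB → 1/2 A, 1/4 B, 1/4 AB.
Rh cross -/- × +/+ → 1 Rh+; so P(type A, Rh-positive) = 1/2 × 1 = 1/2 per child.
All 3 independent: (1/2)^3 = 1/8.

1/8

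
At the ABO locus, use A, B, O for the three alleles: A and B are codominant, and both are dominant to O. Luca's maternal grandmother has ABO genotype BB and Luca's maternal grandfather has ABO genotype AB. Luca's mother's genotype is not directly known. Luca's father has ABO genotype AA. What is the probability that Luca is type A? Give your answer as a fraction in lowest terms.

1/4

Luca's mother's ABO genotype from BB × AB: 1/2 AB, 1/2 BB.
Crossing each possibility with the father AA and summing P(type A): 1/2·1/2 + 1/2·0 = 1/4.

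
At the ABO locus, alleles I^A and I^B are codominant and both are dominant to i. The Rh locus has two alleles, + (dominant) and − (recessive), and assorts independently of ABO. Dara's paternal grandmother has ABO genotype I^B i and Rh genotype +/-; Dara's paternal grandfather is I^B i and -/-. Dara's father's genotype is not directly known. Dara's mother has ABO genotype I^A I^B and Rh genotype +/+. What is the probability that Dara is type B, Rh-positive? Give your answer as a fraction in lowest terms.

1/2

Dara's father's ABO genotype from I^B i × I^B i: 1/4 I^B I^B, 1/2 I^B i, 1/4 i i.
Crossing each possibility with the mother I^A I^B and summing P(type B): 1/4·1/2 + 1/2·1/2 + 1/4·1/2 = 1/2.
Similarly for Rh via the father's Rh distribution: P(Rh+) = 1.
Independent loci: 1/2 × 1 = 1/2.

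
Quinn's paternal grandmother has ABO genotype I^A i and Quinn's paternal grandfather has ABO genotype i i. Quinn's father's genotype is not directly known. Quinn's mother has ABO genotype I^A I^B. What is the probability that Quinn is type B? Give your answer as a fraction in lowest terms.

3/8

Quinn's father's ABO genotype from I^A i × i i: 1/2 I^A i, 1/2 i i.
Crossing each possibility with the mother I^A I^B and summing P(type B): 1/2·1/4 + 1/2·1/2 = 3/8.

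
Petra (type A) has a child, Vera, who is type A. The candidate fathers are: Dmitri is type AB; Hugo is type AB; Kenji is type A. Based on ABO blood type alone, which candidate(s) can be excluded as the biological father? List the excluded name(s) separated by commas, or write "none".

none

A candidate is excluded only if no genotype consistent with his phenotype could produce a type A child with a type A mother.
Every candidate has at least one consistent genotype combination, so none can be excluded.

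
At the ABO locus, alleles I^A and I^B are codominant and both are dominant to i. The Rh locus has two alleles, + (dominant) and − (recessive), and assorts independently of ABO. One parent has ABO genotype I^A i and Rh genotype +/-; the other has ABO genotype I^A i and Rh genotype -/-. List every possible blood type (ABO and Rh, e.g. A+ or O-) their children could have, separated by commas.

O+, O-, A+, A-

Gametes from I^A i × I^A i give offspring ABO genotypes I^A I^A, I^A i, i i, i.e. phenotypes O, A.
Rh cross +/- × -/- → phenotypes Rh+, Rh-.
Combining independently: O+, O-, A+, A-.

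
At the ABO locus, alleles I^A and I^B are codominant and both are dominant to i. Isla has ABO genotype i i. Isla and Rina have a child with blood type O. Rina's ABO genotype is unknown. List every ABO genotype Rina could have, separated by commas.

I^A i, I^B i, i i

For each candidate genotype of Rina, check whether crossing it with i i can produce every observed child phenotype.
  I^A I^A → possible child types {A} ✗
  I^A I^B → possible child types {A, B} ✗
  I^A i → possible child types {O, A} ✓
  I^B I^B → possible child types {B} ✗
  I^B i → possible child types {O, B} ✓
  i i → possible child types {O} ✓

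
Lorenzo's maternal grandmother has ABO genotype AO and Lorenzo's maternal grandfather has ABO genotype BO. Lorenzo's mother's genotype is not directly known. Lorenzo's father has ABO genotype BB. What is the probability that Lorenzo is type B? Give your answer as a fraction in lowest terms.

Lorenzo's mother's ABO genotype from AO × BO: 1/4 AB, 1/4 AO, 1/4 BO, 1/4 OO.
Crossing each possibility with the father BB and summing P(type B): 1/4·1/2 + 1/4·1/2 + 1/4·1 + 1/4·1 = 3/4.

3/4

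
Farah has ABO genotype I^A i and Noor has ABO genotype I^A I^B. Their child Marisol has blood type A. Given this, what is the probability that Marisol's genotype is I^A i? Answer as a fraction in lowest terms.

Cross I^A i × I^A I^B → 1/4 I^A I^A, 1/4 I^A I^B, 1/4 I^A i, 1/4 I^B i.
Type-A genotypes among offspring: I^A I^A (1/4), I^A i (1/4); total 1/2.
P(I^A i | type A) = (1/4) / (1/2) = 1/2.

1/2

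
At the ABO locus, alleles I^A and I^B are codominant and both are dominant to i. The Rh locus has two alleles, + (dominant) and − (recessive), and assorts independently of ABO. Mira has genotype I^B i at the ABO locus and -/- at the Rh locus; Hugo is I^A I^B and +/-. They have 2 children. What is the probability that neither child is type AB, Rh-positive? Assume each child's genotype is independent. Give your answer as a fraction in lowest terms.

49/64

ABO cross I^B i × I^A I^B → 1/4 A, 1/2 B, 1/4 AB.
Rh cross -/- × +/- → 1/2 Rh+, 1/2 Rh-; so P(type AB, Rh-positive) = 1/4 × 1/2 = 1/8 per child.
P(not type AB, Rh-positive) = 7/8 for one child; (7/8)^2 = 49/64.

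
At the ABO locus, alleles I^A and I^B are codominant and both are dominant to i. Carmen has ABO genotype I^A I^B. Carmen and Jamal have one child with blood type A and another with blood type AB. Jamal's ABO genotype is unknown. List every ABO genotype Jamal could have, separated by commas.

For each candidate genotype of Jamal, check whether crossing it with I^A I^B can produce every observed child phenotype.
  I^A I^A → possible child types {A, AB} ✓
  I^A I^B → possible child types {A, B, AB} ✓
  I^A i → possible child types {A, B, AB} ✓
  I^B I^B → possible child types {B, AB} ✗
  I^B i → possible child types {A, B, AB} ✓
  i i → possible child types {A, B} ✗

I^A I^A, I^A I^B, I^A i, I^B i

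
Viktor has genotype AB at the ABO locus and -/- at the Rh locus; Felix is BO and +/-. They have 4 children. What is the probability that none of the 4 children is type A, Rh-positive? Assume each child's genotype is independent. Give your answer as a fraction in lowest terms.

2401/4096

ABO cross AB × BO → 1/4 A, 1/2 B, 1/4 AB.
Rh cross -/- × +/- → 1/2 Rh+, 1/2 Rh-; so P(type A, Rh-positive) = 1/4 × 1/2 = 1/8 per child.
P(not type A, Rh-positive) = 7/8 for one child; (7/8)^4 = 2401/4096.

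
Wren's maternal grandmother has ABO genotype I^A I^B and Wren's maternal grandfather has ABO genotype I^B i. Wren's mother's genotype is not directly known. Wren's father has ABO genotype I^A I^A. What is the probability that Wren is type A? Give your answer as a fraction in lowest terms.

1/2

Wren's mother's ABO genotype from I^A I^B × I^B i: 1/4 I^A I^B, 1/4 I^A i, 1/4 I^B I^B, 1/4 I^B i.
Crossing each possibility with the father I^A I^A and summing P(type A): 1/4·1/2 + 1/4·1 + 1/4·0 + 1/4·1/2 = 1/2.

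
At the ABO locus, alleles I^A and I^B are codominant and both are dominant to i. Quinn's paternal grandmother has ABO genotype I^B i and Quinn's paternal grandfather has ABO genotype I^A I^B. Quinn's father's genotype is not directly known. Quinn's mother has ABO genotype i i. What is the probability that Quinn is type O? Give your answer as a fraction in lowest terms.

Quinn's father's ABO genotype from I^B i × I^A I^B: 1/4 I^A I^B, 1/4 I^A i, 1/4 I^B I^B, 1/4 I^B i.
Crossing each possibility with the mother i i and summing P(type O): 1/4·0 + 1/4·1/2 + 1/4·0 + 1/4·1/2 = 1/4.

1/4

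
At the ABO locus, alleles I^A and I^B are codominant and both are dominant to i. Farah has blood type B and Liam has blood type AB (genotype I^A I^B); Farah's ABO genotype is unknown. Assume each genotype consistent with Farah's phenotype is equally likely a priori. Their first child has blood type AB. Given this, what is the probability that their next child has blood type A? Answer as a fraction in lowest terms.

Possible genotypes: Farah ∈ {I^B I^B, I^B i}; Liam ∈ {I^A I^B}.
Weight each parental genotype pair by prior × P(type-AB child):
  I^B I^B × I^A I^B: posterior weight 2/3; P(next child type A) = 0.
  I^B i × I^A I^B: posterior weight 1/3; P(next child type A) = 1/4.
Weighted sum = 1/12.

1/12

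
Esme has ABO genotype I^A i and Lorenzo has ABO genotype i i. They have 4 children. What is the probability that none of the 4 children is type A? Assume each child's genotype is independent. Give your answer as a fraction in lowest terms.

1/16

ABO cross I^A i × i i → 1/2 O, 1/2 A.
So P(type A) = 1/2 per child.
P(not type A) = 1/2 for one child; (1/2)^4 = 1/16.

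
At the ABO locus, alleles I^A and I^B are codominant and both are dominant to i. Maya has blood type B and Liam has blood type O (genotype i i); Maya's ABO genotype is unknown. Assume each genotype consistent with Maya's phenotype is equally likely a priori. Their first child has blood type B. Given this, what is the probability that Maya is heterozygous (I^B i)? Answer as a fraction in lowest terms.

Possible genotypes: Maya ∈ {I^B I^B, I^B i}; Liam ∈ {i i}.
Weight each parental genotype pair by prior × P(type-B child):
  I^B I^B × i i: posterior weight 2/3.
  I^B i × i i: posterior weight 1/3.
Sum the posterior weight over pairs where Maya is I^B i: 1/3.

1/3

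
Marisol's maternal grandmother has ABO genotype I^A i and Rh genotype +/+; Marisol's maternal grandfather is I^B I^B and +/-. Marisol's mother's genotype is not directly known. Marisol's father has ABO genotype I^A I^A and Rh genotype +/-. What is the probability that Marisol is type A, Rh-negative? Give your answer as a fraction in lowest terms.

1/16

Marisol's mother's ABO genotype from I^A i × I^B I^B: 1/2 I^A I^B, 1/2 I^B i.
Crossing each possibility with the father I^A I^A and summing P(type A): 1/2·1/2 + 1/2·1/2 = 1/2.
Similarly for Rh via the mother's Rh distribution: P(Rh-) = 1/8.
Independent loci: 1/2 × 1/8 = 1/16.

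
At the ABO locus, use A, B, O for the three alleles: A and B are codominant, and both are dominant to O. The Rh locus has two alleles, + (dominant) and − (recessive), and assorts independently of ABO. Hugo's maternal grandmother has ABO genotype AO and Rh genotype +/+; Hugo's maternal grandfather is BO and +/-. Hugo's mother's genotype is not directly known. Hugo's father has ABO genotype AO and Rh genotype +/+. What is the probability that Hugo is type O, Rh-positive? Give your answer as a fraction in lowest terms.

1/4

Hugo's mother's ABO genotype from AO × BO: 1/4 AB, 1/4 AO, 1/4 BO, 1/4 OO.
Crossing each possibility with the father AO and summing P(type O): 1/4·0 + 1/4·1/4 + 1/4·1/4 + 1/4·1/2 = 1/4.
Similarly for Rh via the mother's Rh distribution: P(Rh+) = 1.
Independent loci: 1/4 × 1 = 1/4.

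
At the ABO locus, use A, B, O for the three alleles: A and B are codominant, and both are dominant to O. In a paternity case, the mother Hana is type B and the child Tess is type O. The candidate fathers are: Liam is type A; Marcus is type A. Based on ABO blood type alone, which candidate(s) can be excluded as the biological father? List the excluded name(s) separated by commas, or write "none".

A candidate is excluded only if no genotype consistent with his phenotype could produce a type O child with a type B mother.
Every candidate has at least one consistent genotype combination, so none can be excluded.

none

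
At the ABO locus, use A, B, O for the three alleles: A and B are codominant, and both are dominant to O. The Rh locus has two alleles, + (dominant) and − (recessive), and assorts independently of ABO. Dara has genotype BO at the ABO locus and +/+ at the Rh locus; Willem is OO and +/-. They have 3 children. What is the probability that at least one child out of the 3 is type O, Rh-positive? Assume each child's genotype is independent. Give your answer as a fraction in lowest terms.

ABO cross BO × OO → 1/2 O, 1/2 B.
Rh cross +/+ × +/- → 1 Rh+; so P(type O, Rh-positive) = 1/2 × 1 = 1/2 per child.
P(none) = (1/2)^3 = 1/8; P(at least one) = 1 − 1/8 = 7/8.

7/8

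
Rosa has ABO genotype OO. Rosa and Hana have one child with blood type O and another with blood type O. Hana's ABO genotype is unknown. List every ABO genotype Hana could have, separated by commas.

AO, BO, OO

For each candidate genotype of Hana, check whether crossing it with OO can produce every observed child phenotype.
  AA → possible child types {A} ✗
  AB → possible child types {A, B} ✗
  AO → possible child types {O, A} ✓
  BB → possible child types {B} ✗
  BO → possible child types {O, B} ✓
  OO → possible child types {O} ✓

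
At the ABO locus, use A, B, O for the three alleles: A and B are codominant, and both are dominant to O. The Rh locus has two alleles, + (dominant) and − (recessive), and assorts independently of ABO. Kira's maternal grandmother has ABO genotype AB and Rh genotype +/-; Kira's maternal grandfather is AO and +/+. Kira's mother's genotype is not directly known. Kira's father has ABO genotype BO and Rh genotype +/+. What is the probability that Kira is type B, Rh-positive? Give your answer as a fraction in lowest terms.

Kira's mother's ABO genotype from AB × AO: 1/4 AA, 1/4 AB, 1/4 AO, 1/4 BO.
Crossing each possibility with the father BO and summing P(type B): 1/4·0 + 1/4·1/2 + 1/4·1/4 + 1/4·3/4 = 3/8.
Similarly for Rh via the mother's Rh distribution: P(Rh+) = 1.
Independent loci: 3/8 × 1 = 3/8.

3/8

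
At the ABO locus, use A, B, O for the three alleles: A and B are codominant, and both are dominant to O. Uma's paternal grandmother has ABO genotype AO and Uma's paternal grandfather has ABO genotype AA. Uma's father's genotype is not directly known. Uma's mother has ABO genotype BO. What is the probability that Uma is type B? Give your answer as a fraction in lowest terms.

Uma's father's ABO genotype from AO × AA: 1/2 AA, 1/2 AO.
Crossing each possibility with the mother BO and summing P(type B): 1/2·0 + 1/2·1/4 = 1/8.

1/8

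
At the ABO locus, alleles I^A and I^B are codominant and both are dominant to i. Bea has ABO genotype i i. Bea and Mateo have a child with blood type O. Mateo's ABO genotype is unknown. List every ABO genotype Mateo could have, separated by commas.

I^A i, I^B i, i i

For each candidate genotype of Mateo, check whether crossing it with i i can produce every observed child phenotype.
  I^A I^A → possible child types {A} ✗
  I^A I^B → possible child types {A, B} ✗
  I^A i → possible child types {O, A} ✓
  I^B I^B → possible child types {B} ✗
  I^B i → possible child types {O, B} ✓
  i i → possible child types {O} ✓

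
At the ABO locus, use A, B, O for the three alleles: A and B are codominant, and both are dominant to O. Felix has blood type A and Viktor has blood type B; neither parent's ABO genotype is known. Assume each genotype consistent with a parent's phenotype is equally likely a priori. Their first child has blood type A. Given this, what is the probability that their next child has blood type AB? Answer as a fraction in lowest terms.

5/12

Possible genotypes: Felix ∈ {AA, AO}; Viktor ∈ {BB, BO}.
Weight each parental genotype pair by prior × P(type-A child):
  AA × BO: posterior weight 2/3; P(next child type AB) = 1/2.
  AO × BO: posterior weight 1/3; P(next child type AB) = 1/4.
Weighted sum = 5/12.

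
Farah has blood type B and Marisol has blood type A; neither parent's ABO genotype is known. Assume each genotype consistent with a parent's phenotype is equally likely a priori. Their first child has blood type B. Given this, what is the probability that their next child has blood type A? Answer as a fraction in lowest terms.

Possible genotypes: Farah ∈ {BB, BO}; Marisol ∈ {AA, AO}.
Weight each parental genotype pair by prior × P(type-B child):
  BB × AO: posterior weight 2/3; P(next child type A) = 0.
  BO × AO: posterior weight 1/3; P(next child type A) = 1/4.
Weighted sum = 1/12.

1/12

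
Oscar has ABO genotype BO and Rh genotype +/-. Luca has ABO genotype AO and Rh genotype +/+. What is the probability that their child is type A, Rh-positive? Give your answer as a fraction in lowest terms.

ABO cross BO × AO → offspring phenotypes: 1/4 O, 1/4 A, 1/4 B, 1/4 AB.
Rh cross +/- × +/+ → 1 Rh+.
Independent loci: P(type A, Rh-positive) = 1/4 × 1 = 1/4.

1/4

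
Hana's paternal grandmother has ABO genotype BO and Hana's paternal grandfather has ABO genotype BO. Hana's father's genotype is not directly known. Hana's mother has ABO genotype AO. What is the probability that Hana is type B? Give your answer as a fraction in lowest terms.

1/4

Hana's father's ABO genotype from BO × BO: 1/4 BB, 1/2 BO, 1/4 OO.
Crossing each possibility with the mother AO and summing P(type B): 1/4·1/2 + 1/2·1/4 + 1/4·0 = 1/4.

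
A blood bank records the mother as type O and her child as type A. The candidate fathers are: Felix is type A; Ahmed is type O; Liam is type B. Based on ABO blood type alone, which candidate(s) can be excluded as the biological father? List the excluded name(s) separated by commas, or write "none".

A candidate is excluded only if no genotype consistent with his phenotype could produce a type A child with a type O mother.
Ahmed (type O): no genotype consistent with that phenotype can produce a type-A child with a type-O mother.
Liam (type B): no genotype consistent with that phenotype can produce a type-A child with a type-O mother.

Ahmed, Liam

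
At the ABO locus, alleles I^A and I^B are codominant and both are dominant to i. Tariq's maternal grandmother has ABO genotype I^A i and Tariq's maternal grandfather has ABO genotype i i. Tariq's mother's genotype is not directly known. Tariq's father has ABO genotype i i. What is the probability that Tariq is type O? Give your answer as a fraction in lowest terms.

Tariq's mother's ABO genotype from I^A i × i i: 1/2 I^A i, 1/2 i i.
Crossing each possibility with the father i i and summing P(type O): 1/2·1/2 + 1/2·1 = 3/4.

3/4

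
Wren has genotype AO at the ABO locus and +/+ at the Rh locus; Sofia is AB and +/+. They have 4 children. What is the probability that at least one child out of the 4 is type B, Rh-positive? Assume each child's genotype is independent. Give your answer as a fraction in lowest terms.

175/256

ABO cross AO × AB → 1/2 A, 1/4 B, 1/4 AB.
Rh cross +/+ × +/+ → 1 Rh+; so P(type B, Rh-positive) = 1/4 × 1 = 1/4 per child.
P(none) = (3/4)^4 = 81/256; P(at least one) = 1 − 81/256 = 175/256.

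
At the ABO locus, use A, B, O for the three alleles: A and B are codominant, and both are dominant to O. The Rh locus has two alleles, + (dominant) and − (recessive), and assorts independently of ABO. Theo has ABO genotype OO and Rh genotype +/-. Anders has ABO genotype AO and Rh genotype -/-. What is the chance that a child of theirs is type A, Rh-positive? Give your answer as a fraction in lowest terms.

ABO cross OO × AO → offspring phenotypes: 1/2 O, 1/2 A.
Rh cross +/- × -/- → 1/2 Rh+, 1/2 Rh-.
Independent loci: P(type A, Rh-positive) = 1/2 × 1/2 = 1/4.

1/4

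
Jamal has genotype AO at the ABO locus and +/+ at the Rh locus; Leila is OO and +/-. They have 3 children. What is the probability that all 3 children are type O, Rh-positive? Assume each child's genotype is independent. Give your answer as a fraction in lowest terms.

ABO cross AO × OO → 1/2 O, 1/2 A.
Rh cross +/+ × +/- → 1 Rh+; so P(type O, Rh-positive) = 1/2 × 1 = 1/2 per child.
All 3 independent: (1/2)^3 = 1/8.

1/8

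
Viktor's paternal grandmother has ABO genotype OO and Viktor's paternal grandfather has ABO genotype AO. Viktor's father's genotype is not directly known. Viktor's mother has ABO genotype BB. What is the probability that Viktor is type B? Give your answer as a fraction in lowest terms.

3/4

Viktor's father's ABO genotype from OO × AO: 1/2 AO, 1/2 OO.
Crossing each possibility with the mother BB and summing P(type B): 1/2·1/2 + 1/2·1 = 3/4.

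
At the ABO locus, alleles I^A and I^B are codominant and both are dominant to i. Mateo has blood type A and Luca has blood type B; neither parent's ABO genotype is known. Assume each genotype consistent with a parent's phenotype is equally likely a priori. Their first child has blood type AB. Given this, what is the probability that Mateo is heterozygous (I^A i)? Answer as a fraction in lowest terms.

1/3

Possible genotypes: Mateo ∈ {I^A I^A, I^A i}; Luca ∈ {I^B I^B, I^B i}.
Weight each parental genotype pair by prior × P(type-AB child):
  I^A I^A × I^B I^B: posterior weight 4/9.
  I^A I^A × I^B i: posterior weight 2/9.
  I^A i × I^B I^B: posterior weight 2/9.
  I^A i × I^B i: posterior weight 1/9.
Sum the posterior weight over pairs where Mateo is I^A i: 1/3.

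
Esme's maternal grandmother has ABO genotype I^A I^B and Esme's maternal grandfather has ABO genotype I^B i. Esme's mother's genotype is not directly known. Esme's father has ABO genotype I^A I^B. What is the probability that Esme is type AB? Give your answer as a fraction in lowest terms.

Esme's mother's ABO genotype from I^A I^B × I^B i: 1/4 I^A I^B, 1/4 I^A i, 1/4 I^B I^B, 1/4 I^B i.
Crossing each possibility with the father I^A I^B and summing P(type AB): 1/4·1/2 + 1/4·1/4 + 1/4·1/2 + 1/4·1/4 = 3/8.

3/8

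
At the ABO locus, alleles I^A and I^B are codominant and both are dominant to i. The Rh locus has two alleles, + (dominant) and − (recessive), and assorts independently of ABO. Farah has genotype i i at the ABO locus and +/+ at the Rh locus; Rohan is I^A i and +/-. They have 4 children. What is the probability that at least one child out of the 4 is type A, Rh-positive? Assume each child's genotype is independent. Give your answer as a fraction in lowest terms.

ABO cross i i × I^A i → 1/2 O, 1/2 A.
Rh cross +/+ × +/- → 1 Rh+; so P(type A, Rh-positive) = 1/2 × 1 = 1/2 per child.
P(none) = (1/2)^4 = 1/16; P(at least one) = 1 − 1/16 = 15/16.

15/16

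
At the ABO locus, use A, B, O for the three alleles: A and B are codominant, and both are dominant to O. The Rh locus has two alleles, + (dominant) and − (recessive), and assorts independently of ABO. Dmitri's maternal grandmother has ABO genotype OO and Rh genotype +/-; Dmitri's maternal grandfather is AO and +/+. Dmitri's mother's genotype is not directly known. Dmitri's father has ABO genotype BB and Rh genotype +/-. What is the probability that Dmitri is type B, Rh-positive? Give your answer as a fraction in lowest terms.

Dmitri's mother's ABO genotype from OO × AO: 1/2 AO, 1/2 OO.
Crossing each possibility with the father BB and summing P(type B): 1/2·1/2 + 1/2·1 = 3/4.
Similarly for Rh via the mother's Rh distribution: P(Rh+) = 7/8.
Independent loci: 3/4 × 7/8 = 21/32.

21/32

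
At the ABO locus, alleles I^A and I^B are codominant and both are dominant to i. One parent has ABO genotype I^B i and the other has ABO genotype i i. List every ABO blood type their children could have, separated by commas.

Gametes from I^B i × i i give offspring ABO genotypes I^B i, i i, i.e. phenotypes O, B.

O, B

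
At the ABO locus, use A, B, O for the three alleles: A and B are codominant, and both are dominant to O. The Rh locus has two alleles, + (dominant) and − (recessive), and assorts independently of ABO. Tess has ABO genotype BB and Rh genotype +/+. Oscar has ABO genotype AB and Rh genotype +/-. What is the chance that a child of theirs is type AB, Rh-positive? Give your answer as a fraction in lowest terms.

ABO cross BB × AB → offspring phenotypes: 1/2 B, 1/2 AB.
Rh cross +/+ × +/- → 1 Rh+.
Independent loci: P(type AB, Rh-positive) = 1/2 × 1 = 1/2.

1/2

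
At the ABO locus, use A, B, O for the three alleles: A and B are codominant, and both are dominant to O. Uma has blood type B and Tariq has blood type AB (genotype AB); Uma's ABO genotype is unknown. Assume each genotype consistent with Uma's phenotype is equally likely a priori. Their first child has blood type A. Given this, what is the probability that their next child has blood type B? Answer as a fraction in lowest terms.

Possible genotypes: Uma ∈ {BB, BO}; Tariq ∈ {AB}.
Weight each parental genotype pair by prior × P(type-A child):
  BO × AB: posterior weight 1; P(next child type B) = 1/2.
Weighted sum = 1/2.

1/2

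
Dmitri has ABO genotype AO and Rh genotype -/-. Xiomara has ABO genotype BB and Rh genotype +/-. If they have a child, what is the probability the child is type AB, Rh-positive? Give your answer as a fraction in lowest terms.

1/4

ABO cross AO × BB → offspring phenotypes: 1/2 B, 1/2 AB.
Rh cross -/- × +/- → 1/2 Rh+, 1/2 Rh-.
Independent loci: P(type AB, Rh-positive) = 1/2 × 1/2 = 1/4.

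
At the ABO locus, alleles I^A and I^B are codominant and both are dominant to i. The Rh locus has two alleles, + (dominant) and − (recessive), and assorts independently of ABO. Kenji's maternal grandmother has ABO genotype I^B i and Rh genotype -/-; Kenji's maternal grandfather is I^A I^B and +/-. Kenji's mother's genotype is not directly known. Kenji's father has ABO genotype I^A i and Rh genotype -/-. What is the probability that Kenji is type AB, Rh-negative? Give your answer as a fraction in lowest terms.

3/16

Kenji's mother's ABO genotype from I^B i × I^A I^B: 1/4 I^A I^B, 1/4 I^A i, 1/4 I^B I^B, 1/4 I^B i.
Crossing each possibility with the father I^A i and summing P(type AB): 1/4·1/4 + 1/4·0 + 1/4·1/2 + 1/4·1/4 = 1/4.
Similarly for Rh via the mother's Rh distribution: P(Rh-) = 3/4.
Independent loci: 1/4 × 3/4 = 3/16.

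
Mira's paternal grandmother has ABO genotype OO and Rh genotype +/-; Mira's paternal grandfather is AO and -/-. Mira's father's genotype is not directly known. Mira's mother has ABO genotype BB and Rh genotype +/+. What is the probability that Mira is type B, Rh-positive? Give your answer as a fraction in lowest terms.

3/4

Mira's father's ABO genotype from OO × AO: 1/2 AO, 1/2 OO.
Crossing each possibility with the mother BB and summing P(type B): 1/2·1/2 + 1/2·1 = 3/4.
Similarly for Rh via the father's Rh distribution: P(Rh+) = 1.
Independent loci: 3/4 × 1 = 3/4.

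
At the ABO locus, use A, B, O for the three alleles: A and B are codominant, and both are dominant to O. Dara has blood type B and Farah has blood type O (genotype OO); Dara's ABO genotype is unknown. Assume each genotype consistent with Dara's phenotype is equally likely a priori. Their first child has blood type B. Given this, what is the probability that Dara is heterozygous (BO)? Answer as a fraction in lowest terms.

Possible genotypes: Dara ∈ {BB, BO}; Farah ∈ {OO}.
Weight each parental genotype pair by prior × P(type-B child):
  BB × OO: posterior weight 2/3.
  BO × OO: posterior weight 1/3.
Sum the posterior weight over pairs where Dara is BO: 1/3.

1/3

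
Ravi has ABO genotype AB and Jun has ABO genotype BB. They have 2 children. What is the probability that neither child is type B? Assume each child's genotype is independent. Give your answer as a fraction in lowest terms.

1/4

ABO cross AB × BB → 1/2 B, 1/2 AB.
So P(type B) = 1/2 per child.
P(not type B) = 1/2 for one child; (1/2)^2 = 1/4.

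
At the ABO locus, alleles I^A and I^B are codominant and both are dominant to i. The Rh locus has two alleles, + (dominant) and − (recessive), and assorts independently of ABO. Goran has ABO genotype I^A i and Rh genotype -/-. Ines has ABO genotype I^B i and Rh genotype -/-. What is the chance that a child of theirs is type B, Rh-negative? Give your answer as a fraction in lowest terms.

ABO cross I^A i × I^B i → offspring phenotypes: 1/4 O, 1/4 A, 1/4 B, 1/4 AB.
Rh cross -/- × -/- → 1 Rh-.
Independent loci: P(type B, Rh-negative) = 1/4 × 1 = 1/4.

1/4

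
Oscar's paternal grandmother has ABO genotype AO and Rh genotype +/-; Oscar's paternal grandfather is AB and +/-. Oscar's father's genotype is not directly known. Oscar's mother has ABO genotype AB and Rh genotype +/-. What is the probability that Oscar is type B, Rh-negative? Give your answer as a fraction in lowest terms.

1/16

Oscar's father's ABO genotype from AO × AB: 1/4 AA, 1/4 AB, 1/4 AO, 1/4 BO.
Crossing each possibility with the mother AB and summing P(type B): 1/4·0 + 1/4·1/4 + 1/4·1/4 + 1/4·1/2 = 1/4.
Similarly for Rh via the father's Rh distribution: P(Rh-) = 1/4.
Independent loci: 1/4 × 1/4 = 1/16.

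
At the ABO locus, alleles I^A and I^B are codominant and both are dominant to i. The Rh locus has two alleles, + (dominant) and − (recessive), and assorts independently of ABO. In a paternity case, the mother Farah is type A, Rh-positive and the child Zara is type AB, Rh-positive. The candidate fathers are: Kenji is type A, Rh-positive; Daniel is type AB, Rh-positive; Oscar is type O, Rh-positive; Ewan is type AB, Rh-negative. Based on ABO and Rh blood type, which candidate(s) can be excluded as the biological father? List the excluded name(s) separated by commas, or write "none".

Kenji, Oscar

A candidate is excluded only if no genotype consistent with his phenotype could produce a type AB, Rh-positive child with a type A, Rh-positive mother.
Kenji (type A, Rh+): no genotype consistent with that phenotype can produce a type-AB Rh+ child with a type-A mother.
Oscar (type O, Rh+): no genotype consistent with that phenotype can produce a type-AB Rh+ child with a type-A mother.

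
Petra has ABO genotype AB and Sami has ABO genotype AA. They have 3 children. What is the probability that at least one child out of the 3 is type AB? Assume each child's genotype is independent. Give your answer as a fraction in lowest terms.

7/8

ABO cross AB × AA → 1/2 A, 1/2 AB.
So P(type AB) = 1/2 per child.
P(none) = (1/2)^3 = 1/8; P(at least one) = 1 − 1/8 = 7/8.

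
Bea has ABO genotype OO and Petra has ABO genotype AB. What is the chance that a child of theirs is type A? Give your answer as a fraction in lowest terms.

ABO cross OO × AB → offspring phenotypes: 1/2 A, 1/2 B.
So P(type A) = 1/2.

1/2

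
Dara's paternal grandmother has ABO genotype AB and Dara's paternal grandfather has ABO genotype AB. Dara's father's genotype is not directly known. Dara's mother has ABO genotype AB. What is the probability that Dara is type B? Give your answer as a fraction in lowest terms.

1/4

Dara's father's ABO genotype from AB × AB: 1/4 AA, 1/2 AB, 1/4 BB.
Crossing each possibility with the mother AB and summing P(type B): 1/4·0 + 1/2·1/4 + 1/4·1/2 = 1/4.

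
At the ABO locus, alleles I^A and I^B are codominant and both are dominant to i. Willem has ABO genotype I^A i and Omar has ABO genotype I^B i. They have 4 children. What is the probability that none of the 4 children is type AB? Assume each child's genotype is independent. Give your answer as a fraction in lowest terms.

ABO cross I^A i × I^B i → 1/4 O, 1/4 A, 1/4 B, 1/4 AB.
So P(type AB) = 1/4 per child.
P(not type AB) = 3/4 for one child; (3/4)^4 = 81/256.

81/256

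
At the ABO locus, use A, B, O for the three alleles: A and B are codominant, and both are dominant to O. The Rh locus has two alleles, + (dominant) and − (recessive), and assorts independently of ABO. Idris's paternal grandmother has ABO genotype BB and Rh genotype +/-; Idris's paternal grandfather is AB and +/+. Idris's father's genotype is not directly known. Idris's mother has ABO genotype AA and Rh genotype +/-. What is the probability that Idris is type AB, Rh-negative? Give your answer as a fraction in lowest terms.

3/32

Idris's father's ABO genotype from BB × AB: 1/2 AB, 1/2 BB.
Crossing each possibility with the mother AA and summing P(type AB): 1/2·1/2 + 1/2·1 = 3/4.
Similarly for Rh via the father's Rh distribution: P(Rh-) = 1/8.
Independent loci: 3/4 × 1/8 = 3/32.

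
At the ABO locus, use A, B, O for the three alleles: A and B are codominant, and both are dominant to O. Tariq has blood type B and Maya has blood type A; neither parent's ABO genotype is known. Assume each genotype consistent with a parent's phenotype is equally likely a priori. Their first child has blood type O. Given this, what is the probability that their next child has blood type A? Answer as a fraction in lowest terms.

Possible genotypes: Tariq ∈ {BB, BO}; Maya ∈ {AA, AO}.
Weight each parental genotype pair by prior × P(type-O child):
  BO × AO: posterior weight 1; P(next child type A) = 1/4.
Weighted sum = 1/4.

1/4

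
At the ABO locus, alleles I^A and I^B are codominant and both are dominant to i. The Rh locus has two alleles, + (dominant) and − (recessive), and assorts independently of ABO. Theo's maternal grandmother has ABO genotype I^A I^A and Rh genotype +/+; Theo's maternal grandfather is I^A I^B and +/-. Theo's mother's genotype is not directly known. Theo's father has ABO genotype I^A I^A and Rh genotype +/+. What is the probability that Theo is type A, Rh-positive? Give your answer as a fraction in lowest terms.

3/4

Theo's mother's ABO genotype from I^A I^A × I^A I^B: 1/2 I^A I^A, 1/2 I^A I^B.
Crossing each possibility with the father I^A I^A and summing P(type A): 1/2·1 + 1/2·1/2 = 3/4.
Similarly for Rh via the mother's Rh distribution: P(Rh+) = 1.
Independent loci: 3/4 × 1 = 3/4.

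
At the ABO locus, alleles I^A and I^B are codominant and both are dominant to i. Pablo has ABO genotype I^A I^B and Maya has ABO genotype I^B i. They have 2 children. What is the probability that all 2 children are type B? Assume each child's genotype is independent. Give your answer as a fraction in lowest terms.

1/4

ABO cross I^A I^B × I^B i → 1/4 A, 1/2 B, 1/4 AB.
So P(type B) = 1/2 per child.
All 2 independent: (1/2)^2 = 1/4.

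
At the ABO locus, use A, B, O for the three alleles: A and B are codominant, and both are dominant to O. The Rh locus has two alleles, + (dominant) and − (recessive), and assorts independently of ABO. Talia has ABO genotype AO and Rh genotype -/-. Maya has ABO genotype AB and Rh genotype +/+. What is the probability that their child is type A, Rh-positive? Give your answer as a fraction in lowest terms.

1/2

ABO cross AO × AB → offspring phenotypes: 1/2 A, 1/4 B, 1/4 AB.
Rh cross -/- × +/+ → 1 Rh+.
Independent loci: P(type A, Rh-positive) = 1/2 × 1 = 1/2.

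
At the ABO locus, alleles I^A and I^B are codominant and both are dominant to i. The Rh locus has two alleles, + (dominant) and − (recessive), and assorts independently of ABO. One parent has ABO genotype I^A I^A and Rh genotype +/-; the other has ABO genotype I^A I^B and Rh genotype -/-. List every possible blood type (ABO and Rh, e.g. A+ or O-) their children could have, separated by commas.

A+, A-, AB+, AB-

Gametes from I^A I^A × I^A I^B give offspring ABO genotypes I^A I^A, I^A I^B, i.e. phenotypes A, AB.
Rh cross +/- × -/- → phenotypes Rh+, Rh-.
Combining independently: A+, A-, AB+, AB-.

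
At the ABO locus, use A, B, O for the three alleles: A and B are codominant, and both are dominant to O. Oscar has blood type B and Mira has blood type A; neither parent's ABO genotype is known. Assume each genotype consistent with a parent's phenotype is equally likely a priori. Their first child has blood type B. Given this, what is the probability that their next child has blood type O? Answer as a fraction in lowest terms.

1/12

Possible genotypes: Oscar ∈ {BB, BO}; Mira ∈ {AA, AO}.
Weight each parental genotype pair by prior × P(type-B child):
  BB × AO: posterior weight 2/3; P(next child type O) = 0.
  BO × AO: posterior weight 1/3; P(next child type O) = 1/4.
Weighted sum = 1/12.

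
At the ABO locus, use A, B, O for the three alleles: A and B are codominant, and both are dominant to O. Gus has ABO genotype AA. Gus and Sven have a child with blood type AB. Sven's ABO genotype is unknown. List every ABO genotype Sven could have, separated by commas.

For each candidate genotype of Sven, check whether crossing it with AA can produce every observed child phenotype.
  AA → possible child types {A} ✗
  AB → possible child types {A, AB} ✓
  AO → possible child types {A} ✗
  BB → possible child types {AB} ✓
  BO → possible child types {A, AB} ✓
  OO → possible child types {A} ✗

AB, BB, BO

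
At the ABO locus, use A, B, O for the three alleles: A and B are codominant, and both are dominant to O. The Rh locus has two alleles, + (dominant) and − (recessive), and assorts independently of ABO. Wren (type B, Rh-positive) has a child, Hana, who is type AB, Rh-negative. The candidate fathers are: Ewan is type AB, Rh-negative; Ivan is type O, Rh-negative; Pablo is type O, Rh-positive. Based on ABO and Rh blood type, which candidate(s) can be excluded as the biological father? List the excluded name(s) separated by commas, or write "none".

A candidate is excluded only if no genotype consistent with his phenotype could produce a type AB, Rh-negative child with a type B, Rh-positive mother.
Ivan (type O, Rh-): no genotype consistent with that phenotype can produce a type-AB Rh- child with a type-B mother.
Pablo (type O, Rh+): no genotype consistent with that phenotype can produce a type-AB Rh- child with a type-B mother.

Ivan, Pablo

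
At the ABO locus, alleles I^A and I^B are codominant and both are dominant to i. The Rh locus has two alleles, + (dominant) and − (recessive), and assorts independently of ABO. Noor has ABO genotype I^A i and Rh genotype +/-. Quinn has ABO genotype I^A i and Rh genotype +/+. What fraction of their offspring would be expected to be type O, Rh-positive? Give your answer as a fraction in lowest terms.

ABO cross I^A i × I^A i → offspring phenotypes: 1/4 O, 3/4 A.
Rh cross +/- × +/+ → 1 Rh+.
Independent loci: P(type O, Rh-positive) = 1/4 × 1 = 1/4.

1/4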